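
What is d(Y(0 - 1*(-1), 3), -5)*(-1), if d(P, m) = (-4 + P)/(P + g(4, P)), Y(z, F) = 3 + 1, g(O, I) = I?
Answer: 0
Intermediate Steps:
Y(z, F) = 4
d(P, m) = (-4 + P)/(2*P) (d(P, m) = (-4 + P)/(P + P) = (-4 + P)/((2*P)) = (-4 + P)*(1/(2*P)) = (-4 + P)/(2*P))
d(Y(0 - 1*(-1), 3), -5)*(-1) = ((½)*(-4 + 4)/4)*(-1) = ((½)*(¼)*0)*(-1) = 0*(-1) = 0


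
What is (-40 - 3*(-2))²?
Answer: 1156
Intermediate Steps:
(-40 - 3*(-2))² = (-40 + 6)² = (-34)² = 1156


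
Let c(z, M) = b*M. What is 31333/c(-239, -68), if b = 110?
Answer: -31333/7480 ≈ -4.1889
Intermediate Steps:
c(z, M) = 110*M
31333/c(-239, -68) = 31333/((110*(-68))) = 31333/(-7480) = 31333*(-1/7480) = -31333/7480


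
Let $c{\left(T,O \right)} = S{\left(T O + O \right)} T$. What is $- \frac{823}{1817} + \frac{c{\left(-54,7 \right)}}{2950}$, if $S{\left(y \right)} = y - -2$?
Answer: $\frac{16888846}{2680075} \approx 6.3016$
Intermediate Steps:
$S{\left(y \right)} = 2 + y$ ($S{\left(y \right)} = y + 2 = 2 + y$)
$c{\left(T,O \right)} = T \left(2 + O + O T\right)$ ($c{\left(T,O \right)} = \left(2 + \left(T O + O\right)\right) T = \left(2 + \left(O T + O\right)\right) T = \left(2 + \left(O + O T\right)\right) T = \left(2 + O + O T\right) T = T \left(2 + O + O T\right)$)
$- \frac{823}{1817} + \frac{c{\left(-54,7 \right)}}{2950} = - \frac{823}{1817} + \frac{\left(-54\right) \left(2 + 7 \left(1 - 54\right)\right)}{2950} = \left(-823\right) \frac{1}{1817} + - 54 \left(2 + 7 \left(-53\right)\right) \frac{1}{2950} = - \frac{823}{1817} + - 54 \left(2 - 371\right) \frac{1}{2950} = - \frac{823}{1817} + \left(-54\right) \left(-369\right) \frac{1}{2950} = - \frac{823}{1817} + 19926 \cdot \frac{1}{2950} = - \frac{823}{1817} + \frac{9963}{1475} = \frac{16888846}{2680075}$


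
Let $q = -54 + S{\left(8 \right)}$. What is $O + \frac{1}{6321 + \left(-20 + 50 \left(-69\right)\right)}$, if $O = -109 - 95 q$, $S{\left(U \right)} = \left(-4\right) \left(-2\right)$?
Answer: $\frac{12148112}{2851} \approx 4261.0$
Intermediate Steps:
$S{\left(U \right)} = 8$
$q = -46$ ($q = -54 + 8 = -46$)
$O = 4261$ ($O = -109 - -4370 = -109 + 4370 = 4261$)
$O + \frac{1}{6321 + \left(-20 + 50 \left(-69\right)\right)} = 4261 + \frac{1}{6321 + \left(-20 + 50 \left(-69\right)\right)} = 4261 + \frac{1}{6321 - 3470} = 4261 + \frac{1}{2851} = \frac{12148112}{2851}$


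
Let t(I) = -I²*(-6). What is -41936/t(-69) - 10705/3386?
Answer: -223897163/48362238 ≈ -4.6296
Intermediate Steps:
t(I) = 6*I²
-41936/t(-69) - 10705/3386 = -41936/(6*(-69)²) - 10705/3386 = -41936/(6*4761) - 10705*1/3386 = -41936/28566 - 10705/3386 = -41936*1/28566 - 10705/3386 = -20968/14283 - 10705/3386 = -223897163/48362238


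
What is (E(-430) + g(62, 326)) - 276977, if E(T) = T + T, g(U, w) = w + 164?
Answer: -277347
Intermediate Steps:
g(U, w) = 164 + w
E(T) = 2*T
(E(-430) + g(62, 326)) - 276977 = (2*(-430) + (164 + 326)) - 276977 = (-860 + 490) - 276977 = -370 - 276977 = -277347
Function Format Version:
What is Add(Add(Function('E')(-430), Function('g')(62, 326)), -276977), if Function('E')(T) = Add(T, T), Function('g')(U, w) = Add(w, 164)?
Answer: -277347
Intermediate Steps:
Function('g')(U, w) = Add(164, w)
Function('E')(T) = Mul(2, T)
Add(Add(Function('E')(-430), Function('g')(62, 326)), -276977) = Add(Add(Mul(2, -430), Add(164, 326)), -276977) = Add(Add(-860, 490), -276977) = Add(-370, -276977) = -277347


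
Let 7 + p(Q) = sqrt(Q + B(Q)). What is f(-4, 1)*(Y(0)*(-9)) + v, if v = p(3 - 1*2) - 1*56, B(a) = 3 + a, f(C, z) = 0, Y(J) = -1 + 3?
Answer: -63 + sqrt(5) ≈ -60.764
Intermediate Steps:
Y(J) = 2
p(Q) = -7 + sqrt(3 + 2*Q) (p(Q) = -7 + sqrt(Q + (3 + Q)) = -7 + sqrt(3 + 2*Q))
v = -63 + sqrt(5) (v = (-7 + sqrt(3 + 2*(3 - 1*2))) - 1*56 = (-7 + sqrt(3 + 2*(3 - 2))) - 56 = (-7 + sqrt(3 + 2*1)) - 56 = (-7 + sqrt(3 + 2)) - 56 = (-7 + sqrt(5)) - 56 = -63 + sqrt(5) ≈ -60.764)
f(-4, 1)*(Y(0)*(-9)) + v = 0*(2*(-9)) + (-63 + sqrt(5)) = 0*(-18) + (-63 + sqrt(5)) = 0 + (-63 + sqrt(5)) = -63 + sqrt(5)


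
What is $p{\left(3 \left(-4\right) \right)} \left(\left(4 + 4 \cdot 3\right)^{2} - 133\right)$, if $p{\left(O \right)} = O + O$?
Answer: $-2952$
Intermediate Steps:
$p{\left(O \right)} = 2 O$
$p{\left(3 \left(-4\right) \right)} \left(\left(4 + 4 \cdot 3\right)^{2} - 133\right) = 2 \cdot 3 \left(-4\right) \left(\left(4 + 4 \cdot 3\right)^{2} - 133\right) = 2 \left(-12\right) \left(\left(4 + 12\right)^{2} - 133\right) = - 24 \left(16^{2} - 133\right) = - 24 \left(256 - 133\right) = \left(-24\right) 123 = -2952$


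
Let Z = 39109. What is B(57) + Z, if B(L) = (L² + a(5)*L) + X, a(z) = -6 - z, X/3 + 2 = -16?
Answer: 41677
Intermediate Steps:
X = -54 (X = -6 + 3*(-16) = -6 - 48 = -54)
B(L) = -54 + L² - 11*L (B(L) = (L² + (-6 - 1*5)*L) - 54 = (L² + (-6 - 5)*L) - 54 = (L² - 11*L) - 54 = -54 + L² - 11*L)
B(57) + Z = (-54 + 57² - 11*57) + 39109 = (-54 + 3249 - 627) + 39109 = 2568 + 39109 = 41677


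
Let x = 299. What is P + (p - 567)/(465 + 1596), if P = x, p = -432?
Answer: 68360/229 ≈ 298.52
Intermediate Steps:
P = 299
P + (p - 567)/(465 + 1596) = 299 + (-432 - 567)/(465 + 1596) = 299 - 999/2061 = 299 - 999*1/2061 = 299 - 111/229 = 68360/229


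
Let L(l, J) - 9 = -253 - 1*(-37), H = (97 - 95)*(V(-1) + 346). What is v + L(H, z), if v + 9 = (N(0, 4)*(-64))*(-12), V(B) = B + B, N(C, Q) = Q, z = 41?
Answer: 2856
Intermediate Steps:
V(B) = 2*B
H = 688 (H = (97 - 95)*(2*(-1) + 346) = 2*(-2 + 346) = 2*344 = 688)
L(l, J) = -207 (L(l, J) = 9 + (-253 - 1*(-37)) = 9 + (-253 + 37) = 9 - 216 = -207)
v = 3063 (v = -9 + (4*(-64))*(-12) = -9 - 256*(-12) = -9 + 3072 = 3063)
v + L(H, z) = 3063 - 207 = 2856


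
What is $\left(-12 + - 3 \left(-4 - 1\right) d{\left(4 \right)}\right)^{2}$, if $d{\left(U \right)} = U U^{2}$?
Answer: $898704$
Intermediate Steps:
$d{\left(U \right)} = U^{3}$
$\left(-12 + - 3 \left(-4 - 1\right) d{\left(4 \right)}\right)^{2} = \left(-12 + - 3 \left(-4 - 1\right) 4^{3}\right)^{2} = \left(-12 + - 3 \left(-4 - 1\right) 64\right)^{2} = \left(-12 + \left(-3\right) \left(-5\right) 64\right)^{2} = \left(-12 + 15 \cdot 64\right)^{2} = \left(-12 + 960\right)^{2} = 948^{2} = 898704$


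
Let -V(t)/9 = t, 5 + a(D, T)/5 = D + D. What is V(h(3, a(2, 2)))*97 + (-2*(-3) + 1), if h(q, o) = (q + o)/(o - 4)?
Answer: -187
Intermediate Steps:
a(D, T) = -25 + 10*D (a(D, T) = -25 + 5*(D + D) = -25 + 5*(2*D) = -25 + 10*D)
h(q, o) = (o + q)/(-4 + o)
V(t) = -9*t
V(h(3, a(2, 2)))*97 + (-2*(-3) + 1) = -9*((-25 + 10*2) + 3)/(-4 + (-25 + 10*2))*97 + (-2*(-3) + 1) = -9*((-25 + 20) + 3)/(-4 + (-25 + 20))*97 + (6 + 1) = -9*(-5 + 3)/(-4 - 5)*97 + 7 = -9*(-2)/(-9)*97 + 7 = -(-1)*(-2)*97 + 7 = -9*2/9*97 + 7 = -2*97 + 7 = -194 + 7 = -187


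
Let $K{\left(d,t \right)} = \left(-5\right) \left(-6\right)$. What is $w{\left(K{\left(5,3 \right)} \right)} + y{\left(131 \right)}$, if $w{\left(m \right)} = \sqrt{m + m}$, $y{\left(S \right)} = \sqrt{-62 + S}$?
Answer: $\sqrt{69} + 2 \sqrt{15} \approx 16.053$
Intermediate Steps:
$K{\left(d,t \right)} = 30$
$w{\left(m \right)} = \sqrt{2} \sqrt{m}$ ($w{\left(m \right)} = \sqrt{2 m} = \sqrt{2} \sqrt{m}$)
$w{\left(K{\left(5,3 \right)} \right)} + y{\left(131 \right)} = \sqrt{2} \sqrt{30} + \sqrt{-62 + 131} = 2 \sqrt{15} + \sqrt{69} = \sqrt{69} + 2 \sqrt{15}$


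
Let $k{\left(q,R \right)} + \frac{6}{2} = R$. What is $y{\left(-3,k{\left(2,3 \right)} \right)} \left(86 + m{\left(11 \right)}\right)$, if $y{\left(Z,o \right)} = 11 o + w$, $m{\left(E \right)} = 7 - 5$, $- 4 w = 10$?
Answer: $-220$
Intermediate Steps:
$w = - \frac{5}{2}$ ($w = \left(- \frac{1}{4}\right) 10 = - \frac{5}{2} \approx -2.5$)
$m{\left(E \right)} = 2$
$k{\left(q,R \right)} = -3 + R$
$y{\left(Z,o \right)} = - \frac{5}{2} + 11 o$ ($y{\left(Z,o \right)} = 11 o - \frac{5}{2} = - \frac{5}{2} + 11 o$)
$y{\left(-3,k{\left(2,3 \right)} \right)} \left(86 + m{\left(11 \right)}\right) = \left(- \frac{5}{2} + 11 \left(-3 + 3\right)\right) \left(86 + 2\right) = \left(- \frac{5}{2} + 11 \cdot 0\right) 88 = \left(- \frac{5}{2} + 0\right) 88 = \left(- \frac{5}{2}\right) 88 = -220$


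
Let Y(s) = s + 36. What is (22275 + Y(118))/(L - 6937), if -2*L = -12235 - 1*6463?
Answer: 22429/2412 ≈ 9.2989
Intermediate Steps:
Y(s) = 36 + s
L = 9349 (L = -(-12235 - 1*6463)/2 = -(-12235 - 6463)/2 = -1/2*(-18698) = 9349)
(22275 + Y(118))/(L - 6937) = (22275 + (36 + 118))/(9349 - 6937) = (22275 + 154)/2412 = 22429*(1/2412) = 22429/2412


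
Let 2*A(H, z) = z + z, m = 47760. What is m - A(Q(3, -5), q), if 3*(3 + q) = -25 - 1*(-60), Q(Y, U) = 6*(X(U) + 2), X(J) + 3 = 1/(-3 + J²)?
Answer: 143254/3 ≈ 47751.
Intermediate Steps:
X(J) = -3 + 1/(-3 + J²)
Q(Y, U) = 12 + 6*(10 - 3*U²)/(-3 + U²) (Q(Y, U) = 6*((10 - 3*U²)/(-3 + U²) + 2) = 6*(2 + (10 - 3*U²)/(-3 + U²)) = 12 + 6*(10 - 3*U²)/(-3 + U²))
q = 26/3 (q = -3 + (-25 - 1*(-60))/3 = -3 + (-25 + 60)/3 = -3 + (⅓)*35 = -3 + 35/3 = 26/3 ≈ 8.6667)
A(H, z) = z (A(H, z) = (z + z)/2 = (2*z)/2 = z)
m - A(Q(3, -5), q) = 47760 - 1*26/3 = 47760 - 26/3 = 143254/3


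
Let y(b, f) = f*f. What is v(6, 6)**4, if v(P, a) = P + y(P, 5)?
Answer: 923521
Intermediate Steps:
y(b, f) = f**2
v(P, a) = 25 + P (v(P, a) = P + 5**2 = P + 25 = 25 + P)
v(6, 6)**4 = (25 + 6)**4 = 31**4 = 923521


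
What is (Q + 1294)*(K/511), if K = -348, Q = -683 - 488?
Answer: -42804/511 ≈ -83.765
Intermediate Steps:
Q = -1171
(Q + 1294)*(K/511) = (-1171 + 1294)*(-348/511) = 123*(-348*1/511) = 123*(-348/511) = -42804/511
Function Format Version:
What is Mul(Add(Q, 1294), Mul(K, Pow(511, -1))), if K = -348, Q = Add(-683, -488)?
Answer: Rational(-42804, 511) ≈ -83.765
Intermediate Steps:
Q = -1171
Mul(Add(Q, 1294), Mul(K, Pow(511, -1))) = Mul(Add(-1171, 1294), Mul(-348, Pow(511, -1))) = Mul(123, Mul(-348, Rational(1, 511))) = Mul(123, Rational(-348, 511)) = Rational(-42804, 511)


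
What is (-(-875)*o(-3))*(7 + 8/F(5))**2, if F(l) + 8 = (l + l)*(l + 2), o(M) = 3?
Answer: 128207625/961 ≈ 1.3341e+5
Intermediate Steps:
F(l) = -8 + 2*l*(2 + l) (F(l) = -8 + (l + l)*(l + 2) = -8 + (2*l)*(2 + l) = -8 + 2*l*(2 + l))
(-(-875)*o(-3))*(7 + 8/F(5))**2 = (-(-875)*3)*(7 + 8/(-8 + 2*5**2 + 4*5))**2 = (-175*(-15))*(7 + 8/(-8 + 2*25 + 20))**2 = 2625*(7 + 8/(-8 + 50 + 20))**2 = 2625*(7 + 8/62)**2 = 2625*(7 + 8*(1/62))**2 = 2625*(7 + 4/31)**2 = 2625*(221/31)**2 = 2625*(48841/961) = 128207625/961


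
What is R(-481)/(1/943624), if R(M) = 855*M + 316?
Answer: -387771902936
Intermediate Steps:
R(M) = 316 + 855*M
R(-481)/(1/943624) = (316 + 855*(-481))/(1/943624) = (316 - 411255)/(1/943624) = -410939*943624 = -387771902936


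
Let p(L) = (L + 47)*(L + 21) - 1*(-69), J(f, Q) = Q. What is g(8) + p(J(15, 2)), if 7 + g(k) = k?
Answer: 1197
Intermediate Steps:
g(k) = -7 + k
p(L) = 69 + (21 + L)*(47 + L) (p(L) = (47 + L)*(21 + L) + 69 = (21 + L)*(47 + L) + 69 = 69 + (21 + L)*(47 + L))
g(8) + p(J(15, 2)) = (-7 + 8) + (1056 + 2**2 + 68*2) = 1 + (1056 + 4 + 136) = 1 + 1196 = 1197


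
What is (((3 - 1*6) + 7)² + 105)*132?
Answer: 15972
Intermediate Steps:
(((3 - 1*6) + 7)² + 105)*132 = (((3 - 6) + 7)² + 105)*132 = ((-3 + 7)² + 105)*132 = (4² + 105)*132 = (16 + 105)*132 = 121*132 = 15972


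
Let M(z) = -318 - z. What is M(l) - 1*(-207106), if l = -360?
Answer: 207148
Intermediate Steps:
M(l) - 1*(-207106) = (-318 - 1*(-360)) - 1*(-207106) = (-318 + 360) + 207106 = 42 + 207106 = 207148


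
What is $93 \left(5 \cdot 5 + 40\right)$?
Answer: $6045$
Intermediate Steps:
$93 \left(5 \cdot 5 + 40\right) = 93 \left(25 + 40\right) = 93 \cdot 65 = 6045$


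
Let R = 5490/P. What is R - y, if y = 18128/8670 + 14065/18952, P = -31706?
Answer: -3915349346059/1302433652760 ≈ -3.0062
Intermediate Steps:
y = 232752703/82156920 (y = 18128*(1/8670) + 14065*(1/18952) = 9064/4335 + 14065/18952 = 232752703/82156920 ≈ 2.8330)
R = -2745/15853 (R = 5490/(-31706) = 5490*(-1/31706) = -2745/15853 ≈ -0.17315)
R - y = -2745/15853 - 1*232752703/82156920 = -2745/15853 - 232752703/82156920 = -3915349346059/1302433652760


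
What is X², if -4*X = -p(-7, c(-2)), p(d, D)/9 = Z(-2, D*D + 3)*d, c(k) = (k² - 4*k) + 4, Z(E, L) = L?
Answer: 266244489/16 ≈ 1.6640e+7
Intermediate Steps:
c(k) = 4 + k² - 4*k
p(d, D) = 9*d*(3 + D²) (p(d, D) = 9*((D*D + 3)*d) = 9*((D² + 3)*d) = 9*((3 + D²)*d) = 9*(d*(3 + D²)) = 9*d*(3 + D²))
X = -16317/4 (X = -(-1)*9*(-7)*(3 + (4 + (-2)² - 4*(-2))²)/4 = -(-1)*9*(-7)*(3 + (4 + 4 + 8)²)/4 = -(-1)*9*(-7)*(3 + 16²)/4 = -(-1)*9*(-7)*(3 + 256)/4 = -(-1)*9*(-7)*259/4 = -(-1)*(-16317)/4 = -¼*16317 = -16317/4 ≈ -4079.3)
X² = (-16317/4)² = 266244489/16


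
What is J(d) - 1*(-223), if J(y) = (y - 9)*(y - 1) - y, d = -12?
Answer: 508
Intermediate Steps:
J(y) = -y + (-1 + y)*(-9 + y) (J(y) = (-9 + y)*(-1 + y) - y = (-1 + y)*(-9 + y) - y = -y + (-1 + y)*(-9 + y))
J(d) - 1*(-223) = (9 + (-12)² - 11*(-12)) - 1*(-223) = (9 + 144 + 132) + 223 = 285 + 223 = 508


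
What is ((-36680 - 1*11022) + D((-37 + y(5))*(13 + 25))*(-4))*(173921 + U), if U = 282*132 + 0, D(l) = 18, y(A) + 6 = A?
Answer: -10087241230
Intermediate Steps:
y(A) = -6 + A
U = 37224 (U = 37224 + 0 = 37224)
((-36680 - 1*11022) + D((-37 + y(5))*(13 + 25))*(-4))*(173921 + U) = ((-36680 - 1*11022) + 18*(-4))*(173921 + 37224) = ((-36680 - 11022) - 72)*211145 = (-47702 - 72)*211145 = -47774*211145 = -10087241230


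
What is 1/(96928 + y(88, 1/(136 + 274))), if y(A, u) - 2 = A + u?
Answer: 410/39777381 ≈ 1.0307e-5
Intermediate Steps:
y(A, u) = 2 + A + u (y(A, u) = 2 + (A + u) = 2 + A + u)
1/(96928 + y(88, 1/(136 + 274))) = 1/(96928 + (2 + 88 + 1/(136 + 274))) = 1/(96928 + (2 + 88 + 1/410)) = 1/(96928 + 36901/410) = 1/(39777381/410) = 410/39777381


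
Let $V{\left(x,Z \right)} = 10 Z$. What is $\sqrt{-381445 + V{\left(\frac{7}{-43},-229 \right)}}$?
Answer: $i \sqrt{383735} \approx 619.46 i$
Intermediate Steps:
$\sqrt{-381445 + V{\left(\frac{7}{-43},-229 \right)}} = \sqrt{-381445 + 10 \left(-229\right)} = \sqrt{-381445 - 2290} = \sqrt{-383735} = i \sqrt{383735}$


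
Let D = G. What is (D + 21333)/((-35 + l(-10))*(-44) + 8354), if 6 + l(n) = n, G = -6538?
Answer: 14795/10598 ≈ 1.3960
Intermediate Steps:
l(n) = -6 + n
D = -6538
(D + 21333)/((-35 + l(-10))*(-44) + 8354) = (-6538 + 21333)/((-35 + (-6 - 10))*(-44) + 8354) = 14795/((-35 - 16)*(-44) + 8354) = 14795/(-51*(-44) + 8354) = 14795/(2244 + 8354) = 14795/10598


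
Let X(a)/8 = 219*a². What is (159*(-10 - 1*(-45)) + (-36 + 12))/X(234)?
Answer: 1847/31977504 ≈ 5.7759e-5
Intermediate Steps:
X(a) = 1752*a² (X(a) = 8*(219*a²) = 1752*a²)
(159*(-10 - 1*(-45)) + (-36 + 12))/X(234) = (159*(-10 - 1*(-45)) + (-36 + 12))/((1752*234²)) = (159*(-10 + 45) - 24)/((1752*54756)) = (159*35 - 24)/95932512 = (5565 - 24)*(1/95932512) = 5541*(1/95932512) = 1847/31977504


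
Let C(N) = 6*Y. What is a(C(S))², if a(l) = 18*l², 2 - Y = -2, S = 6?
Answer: 107495424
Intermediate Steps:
Y = 4 (Y = 2 - 1*(-2) = 2 + 2 = 4)
C(N) = 24 (C(N) = 6*4 = 24)
a(C(S))² = (18*24²)² = (18*576)² = 10368² = 107495424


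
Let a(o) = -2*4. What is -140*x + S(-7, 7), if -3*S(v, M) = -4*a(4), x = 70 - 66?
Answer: -1712/3 ≈ -570.67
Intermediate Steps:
a(o) = -8
x = 4
S(v, M) = -32/3 (S(v, M) = -(-4)*(-8)/3 = -⅓*32 = -32/3)
-140*x + S(-7, 7) = -140*4 - 32/3 = -560 - 32/3 = -1712/3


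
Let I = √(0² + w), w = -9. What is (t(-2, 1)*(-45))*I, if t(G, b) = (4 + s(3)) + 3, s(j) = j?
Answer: -1350*I ≈ -1350.0*I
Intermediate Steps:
t(G, b) = 10 (t(G, b) = (4 + 3) + 3 = 7 + 3 = 10)
I = 3*I (I = √(0² - 9) = √(0 - 9) = √(-9) = 3*I ≈ 3.0*I)
(t(-2, 1)*(-45))*I = (10*(-45))*(3*I) = -1350*I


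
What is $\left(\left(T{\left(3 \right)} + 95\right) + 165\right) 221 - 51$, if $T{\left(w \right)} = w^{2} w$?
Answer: $63376$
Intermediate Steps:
$T{\left(w \right)} = w^{3}$
$\left(\left(T{\left(3 \right)} + 95\right) + 165\right) 221 - 51 = \left(\left(3^{3} + 95\right) + 165\right) 221 - 51 = \left(\left(27 + 95\right) + 165\right) 221 - 51 = \left(122 + 165\right) 221 - 51 = 287 \cdot 221 - 51 = 63427 - 51 = 63376$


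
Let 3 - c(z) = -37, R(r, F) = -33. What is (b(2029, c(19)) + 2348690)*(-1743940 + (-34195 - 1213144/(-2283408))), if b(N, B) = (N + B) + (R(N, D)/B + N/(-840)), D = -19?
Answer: -71584153098064822039/17125560 ≈ -4.1800e+12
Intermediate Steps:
c(z) = 40 (c(z) = 3 - 1*(-37) = 3 + 37 = 40)
b(N, B) = B - 33/B + 839*N/840 (b(N, B) = (N + B) + (-33/B + N/(-840)) = (B + N) + (-33/B + N*(-1/840)) = (B + N) + (-33/B - N/840) = B - 33/B + 839*N/840)
(b(2029, c(19)) + 2348690)*(-1743940 + (-34195 - 1213144/(-2283408))) = ((40 - 33/40 + (839/840)*2029) + 2348690)*(-1743940 + (-34195 - 1213144/(-2283408))) = ((40 - 33*1/40 + 1702331/840) + 2348690)*(-1743940 + (-34195 - 1213144*(-1)/2283408)) = ((40 - 33/40 + 1702331/840) + 2348690)*(-1743940 + (-34195 - 1*(-151643/285426))) = (867619/420 + 2348690)*(-1743940 + (-34195 + 151643/285426)) = 987317419*(-1743940 - 9759990427/285426)/420 = (987317419/420)*(-507525808867/285426) = -71584153098064822039/17125560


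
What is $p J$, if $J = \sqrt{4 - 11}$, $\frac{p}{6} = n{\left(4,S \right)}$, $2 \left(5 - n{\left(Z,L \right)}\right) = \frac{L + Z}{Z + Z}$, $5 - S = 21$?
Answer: $\frac{69 i \sqrt{7}}{2} \approx 91.278 i$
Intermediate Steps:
$S = -16$ ($S = 5 - 21 = -16$)
$n{\left(Z,L \right)} = 5 - \frac{L + Z}{4 Z}$ ($n{\left(Z,L \right)} = 5 - \frac{\left(L + Z\right) \frac{1}{Z + Z}}{2} = 5 - \frac{\left(L + Z\right) \frac{1}{2 Z}}{2} = 5 - \frac{\frac{1}{2} \frac{1}{Z} \left(L + Z\right)}{2} = 5 - \frac{L + Z}{4 Z}$)
$p = \frac{69}{2}$ ($p = 6 \frac{\left(-1\right) \left(-16\right) + 19 \cdot 4}{4 \cdot 4} = 6 \cdot \frac{1}{4} \cdot \frac{1}{4} \left(16 + 76\right) = 6 \cdot \frac{1}{4} \cdot \frac{1}{4} \cdot 92 = 6 \cdot \frac{23}{4} = \frac{69}{2} \approx 34.5$)
$J = i \sqrt{7}$ ($J = \sqrt{-7} = i \sqrt{7} \approx 2.6458 i$)
$p J = \frac{69 i \sqrt{7}}{2}$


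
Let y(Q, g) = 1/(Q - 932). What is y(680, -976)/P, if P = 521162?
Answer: -1/131332824 ≈ -7.6142e-9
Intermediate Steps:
y(Q, g) = 1/(-932 + Q)
y(680, -976)/P = 1/((-932 + 680)*521162) = (1/521162)/(-252) = -1/252*1/521162 = -1/131332824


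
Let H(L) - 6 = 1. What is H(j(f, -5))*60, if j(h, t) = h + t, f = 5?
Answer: 420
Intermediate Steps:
H(L) = 7 (H(L) = 6 + 1 = 7)
H(j(f, -5))*60 = 7*60 = 420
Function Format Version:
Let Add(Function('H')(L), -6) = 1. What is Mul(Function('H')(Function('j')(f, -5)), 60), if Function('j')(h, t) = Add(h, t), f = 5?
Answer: 420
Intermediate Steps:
Function('H')(L) = 7 (Function('H')(L) = Add(6, 1) = 7)
Mul(Function('H')(Function('j')(f, -5)), 60) = Mul(7, 60) = 420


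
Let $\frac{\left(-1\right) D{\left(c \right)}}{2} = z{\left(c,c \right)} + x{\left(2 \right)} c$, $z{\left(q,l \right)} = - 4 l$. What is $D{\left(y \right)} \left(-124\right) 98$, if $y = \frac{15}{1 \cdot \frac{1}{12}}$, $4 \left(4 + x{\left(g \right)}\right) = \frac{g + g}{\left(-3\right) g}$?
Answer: $-35726880$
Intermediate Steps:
$x{\left(g \right)} = - \frac{25}{6}$ ($x{\left(g \right)} = -4 + \frac{\left(g + g\right) \frac{1}{\left(-3\right) g}}{4} = -4 + \frac{2 g \left(- \frac{1}{3 g}\right)}{4} = -4 + \frac{1}{4} \left(- \frac{2}{3}\right) = -4 - \frac{1}{6} = - \frac{25}{6}$)
$y = 180$ ($y = \frac{15}{1 \cdot \frac{1}{12}} = 15 \frac{1}{\frac{1}{12}} = 15 \cdot 12 = 180$)
$D{\left(c \right)} = \frac{49 c}{3}$ ($D{\left(c \right)} = - 2 \left(- 4 c - \frac{25 c}{6}\right) = - 2 \left(- \frac{49 c}{6}\right) = \frac{49 c}{3}$)
$D{\left(y \right)} \left(-124\right) 98 = \frac{49}{3} \cdot 180 \left(-124\right) 98 = 2940 \left(-124\right) 98 = \left(-364560\right) 98 = -35726880$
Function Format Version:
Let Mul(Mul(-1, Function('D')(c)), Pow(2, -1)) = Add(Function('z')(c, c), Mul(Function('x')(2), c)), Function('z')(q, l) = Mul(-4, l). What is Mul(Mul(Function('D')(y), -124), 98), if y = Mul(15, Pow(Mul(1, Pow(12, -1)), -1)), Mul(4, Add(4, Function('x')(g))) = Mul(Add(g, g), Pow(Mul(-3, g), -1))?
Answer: -35726880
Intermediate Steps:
Function('x')(g) = Rational(-25, 6) (Function('x')(g) = Add(-4, Mul(Rational(1, 4), Mul(Add(g, g), Pow(Mul(-3, g), -1)))) = Add(-4, Mul(Rational(1, 4), Mul(Mul(2, g), Mul(Rational(-1, 3), Pow(g, -1))))) = Add(-4, Mul(Rational(1, 4), Rational(-2, 3))) = Add(-4, Rational(-1, 6)) = Rational(-25, 6))
y = 180 (y = Mul(15, Pow(Mul(1, Rational(1, 12)), -1)) = Mul(15, Pow(Rational(1, 12), -1)) = Mul(15, 12) = 180)
Function('D')(c) = Mul(Rational(49, 3), c) (Function('D')(c) = Mul(-2, Add(Mul(-4, c), Mul(Rational(-25, 6), c))) = Mul(-2, Mul(Rational(-49, 6), c)) = Mul(Rational(49, 3), c))
Mul(Mul(Function('D')(y), -124), 98) = Mul(Mul(Mul(Rational(49, 3), 180), -124), 98) = Mul(Mul(2940, -124), 98) = Mul(-364560, 98) = -35726880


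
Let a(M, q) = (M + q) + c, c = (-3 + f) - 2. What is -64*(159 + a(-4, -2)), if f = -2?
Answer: -9344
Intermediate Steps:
c = -7 (c = (-3 - 2) - 2 = -5 - 2 = -7)
a(M, q) = -7 + M + q (a(M, q) = (M + q) - 7 = -7 + M + q)
-64*(159 + a(-4, -2)) = -64*(159 + (-7 - 4 - 2)) = -64*(159 - 13) = -64*146 = -9344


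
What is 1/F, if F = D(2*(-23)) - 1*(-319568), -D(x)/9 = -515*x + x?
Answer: 1/106772 ≈ 9.3658e-6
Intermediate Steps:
D(x) = 4626*x (D(x) = -9*(-515*x + x) = -(-4626)*x = 4626*x)
F = 106772 (F = 4626*(2*(-23)) - 1*(-319568) = 4626*(-46) + 319568 = -212796 + 319568 = 106772)
1/F = 1/106772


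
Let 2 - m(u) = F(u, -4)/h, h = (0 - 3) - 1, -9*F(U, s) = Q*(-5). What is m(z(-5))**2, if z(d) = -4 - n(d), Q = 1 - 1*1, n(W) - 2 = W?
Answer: 4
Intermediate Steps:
n(W) = 2 + W
Q = 0 (Q = 1 - 1 = 0)
F(U, s) = 0 (F(U, s) = -0*(-5) = -1/9*0 = 0)
h = -4 (h = -3 - 1 = -4)
z(d) = -6 - d (z(d) = -4 - (2 + d) = -4 + (-2 - d) = -6 - d)
m(u) = 2 (m(u) = 2 - 0/(-4) = 2 - 0*(-1)/4 = 2 - 1*0 = 2 + 0 = 2)
m(z(-5))**2 = 2**2 = 4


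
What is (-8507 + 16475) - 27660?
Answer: -19692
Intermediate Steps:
(-8507 + 16475) - 27660 = 7968 - 27660 = -19692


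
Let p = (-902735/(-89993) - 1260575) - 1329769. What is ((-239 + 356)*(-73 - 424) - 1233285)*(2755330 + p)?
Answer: -19175842036122522/89993 ≈ -2.1308e+11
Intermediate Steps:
p = -233111924857/89993 (p = (-902735*(-1/89993) - 1260575) - 1329769 = (902735/89993 - 1260575) - 1329769 = -113442023240/89993 - 1329769 = -233111924857/89993 ≈ -2.5903e+6)
((-239 + 356)*(-73 - 424) - 1233285)*(2755330 + p) = ((-239 + 356)*(-73 - 424) - 1233285)*(2755330 - 233111924857/89993) = (117*(-497) - 1233285)*(14848487833/89993) = (-58149 - 1233285)*(14848487833/89993) = -1291434*14848487833/89993 = -19175842036122522/89993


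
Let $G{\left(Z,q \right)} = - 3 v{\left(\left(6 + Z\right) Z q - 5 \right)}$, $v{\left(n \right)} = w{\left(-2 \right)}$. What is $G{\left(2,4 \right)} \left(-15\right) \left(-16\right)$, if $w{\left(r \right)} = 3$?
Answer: $-2160$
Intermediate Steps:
$v{\left(n \right)} = 3$
$G{\left(Z,q \right)} = -9$ ($G{\left(Z,q \right)} = \left(-3\right) 3 = -9$)
$G{\left(2,4 \right)} \left(-15\right) \left(-16\right) = \left(-9\right) \left(-15\right) \left(-16\right) = 135 \left(-16\right) = -2160$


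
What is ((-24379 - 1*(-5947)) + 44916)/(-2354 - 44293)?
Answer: -8828/15549 ≈ -0.56775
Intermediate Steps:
((-24379 - 1*(-5947)) + 44916)/(-2354 - 44293) = ((-24379 + 5947) + 44916)/(-46647) = (-18432 + 44916)*(-1/46647) = 26484*(-1/46647) = -8828/15549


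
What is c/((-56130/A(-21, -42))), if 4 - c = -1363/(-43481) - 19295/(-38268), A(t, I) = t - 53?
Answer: 213290142761/46698220933020 ≈ 0.0045674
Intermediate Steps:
A(t, I) = -53 + t
c = 5764598453/1663930908 (c = 4 - (-1363/(-43481) - 19295/(-38268)) = 4 - (-1363*(-1/43481) - 19295*(-1/38268)) = 4 - (1363/43481 + 19295/38268) = 4 - 1*891125179/1663930908 = 4 - 891125179/1663930908 = 5764598453/1663930908 ≈ 3.4644)
c/((-56130/A(-21, -42))) = 5764598453/(1663930908*((-56130/(-53 - 21)))) = 5764598453/(1663930908*((-56130/(-74)))) = 5764598453/(1663930908*((-56130*(-1/74)))) = 5764598453/(1663930908*(28065/37)) = (5764598453/1663930908)*(37/28065) = 213290142761/46698220933020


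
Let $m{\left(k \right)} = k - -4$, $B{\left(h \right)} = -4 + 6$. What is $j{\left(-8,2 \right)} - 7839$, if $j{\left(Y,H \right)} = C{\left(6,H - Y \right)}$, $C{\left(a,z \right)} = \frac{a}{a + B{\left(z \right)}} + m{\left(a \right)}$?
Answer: $- \frac{31313}{4} \approx -7828.3$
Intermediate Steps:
$B{\left(h \right)} = 2$
$m{\left(k \right)} = 4 + k$ ($m{\left(k \right)} = k + 4 = 4 + k$)
$C{\left(a,z \right)} = 4 + a + \frac{a}{2 + a}$ ($C{\left(a,z \right)} = \frac{a}{a + 2} + \left(4 + a\right) = \frac{a}{2 + a} + \left(4 + a\right) = 4 + a + \frac{a}{2 + a}$)
$j{\left(Y,H \right)} = \frac{43}{4}$ ($j{\left(Y,H \right)} = \frac{8 + 6^{2} + 7 \cdot 6}{2 + 6} = \frac{8 + 36 + 42}{8} = \frac{1}{8} \cdot 86 = \frac{43}{4}$)
$j{\left(-8,2 \right)} - 7839 = \frac{43}{4} - 7839 = - \frac{31313}{4}$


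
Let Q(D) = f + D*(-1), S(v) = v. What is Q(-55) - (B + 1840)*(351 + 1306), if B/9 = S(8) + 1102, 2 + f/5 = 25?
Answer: -19602140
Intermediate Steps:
f = 115 (f = -10 + 5*25 = -10 + 125 = 115)
B = 9990 (B = 9*(8 + 1102) = 9*1110 = 9990)
Q(D) = 115 - D (Q(D) = 115 + D*(-1) = 115 - D)
Q(-55) - (B + 1840)*(351 + 1306) = (115 - 1*(-55)) - (9990 + 1840)*(351 + 1306) = (115 + 55) - 11830*1657 = 170 - 1*19602310 = 170 - 19602310 = -19602140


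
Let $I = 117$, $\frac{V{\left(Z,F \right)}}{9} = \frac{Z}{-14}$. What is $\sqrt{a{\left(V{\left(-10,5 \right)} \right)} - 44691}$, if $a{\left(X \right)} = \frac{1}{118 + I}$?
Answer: $\frac{4 i \sqrt{154253765}}{235} \approx 211.4 i$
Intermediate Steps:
$V{\left(Z,F \right)} = - \frac{9 Z}{14}$ ($V{\left(Z,F \right)} = 9 \frac{Z}{-14} = 9 Z \left(- \frac{1}{14}\right) = 9 \left(- \frac{Z}{14}\right) = - \frac{9 Z}{14}$)
$a{\left(X \right)} = \frac{1}{235}$ ($a{\left(X \right)} = \frac{1}{118 + 117} = \frac{1}{235}$)
$\sqrt{a{\left(V{\left(-10,5 \right)} \right)} - 44691} = \sqrt{\frac{1}{235} - 44691} = \sqrt{- \frac{10502384}{235}} = \frac{4 i \sqrt{154253765}}{235}$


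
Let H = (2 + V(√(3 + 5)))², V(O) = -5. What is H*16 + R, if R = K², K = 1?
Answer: 145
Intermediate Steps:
H = 9 (H = (2 - 5)² = (-3)² = 9)
R = 1 (R = 1² = 1)
H*16 + R = 9*16 + 1 = 144 + 1 = 145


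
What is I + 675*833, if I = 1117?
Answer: 563392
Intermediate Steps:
I + 675*833 = 1117 + 675*833 = 1117 + 562275 = 563392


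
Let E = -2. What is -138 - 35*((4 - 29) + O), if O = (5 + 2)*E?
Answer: 1227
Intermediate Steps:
O = -14 (O = (5 + 2)*(-2) = 7*(-2) = -14)
-138 - 35*((4 - 29) + O) = -138 - 35*((4 - 29) - 14) = -138 - 35*(-25 - 14) = -138 - 35*(-39) = -138 + 1365 = 1227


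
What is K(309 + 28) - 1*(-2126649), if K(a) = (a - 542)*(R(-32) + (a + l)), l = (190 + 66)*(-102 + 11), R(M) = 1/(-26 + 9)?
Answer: 116165353/17 ≈ 6.8333e+6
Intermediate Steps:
R(M) = -1/17 (R(M) = 1/(-17) = -1/17)
l = -23296 (l = 256*(-91) = -23296)
K(a) = (-542 + a)*(-396033/17 + a) (K(a) = (a - 542)*(-1/17 + (a - 23296)) = (-542 + a)*(-1/17 + (-23296 + a)) = (-542 + a)*(-396033/17 + a))
K(309 + 28) - 1*(-2126649) = (214649886/17 + (309 + 28)**2 - 405247*(309 + 28)/17) - 1*(-2126649) = (214649886/17 + 337**2 - 405247/17*337) + 2126649 = (214649886/17 + 113569 - 136568239/17) + 2126649 = 80012320/17 + 2126649 = 116165353/17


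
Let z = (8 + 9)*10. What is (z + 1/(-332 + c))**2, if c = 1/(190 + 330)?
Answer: 861311560572100/29804224321 ≈ 28899.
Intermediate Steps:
c = 1/520 ≈ 0.0019231
z = 170 (z = 17*10 = 170)
(z + 1/(-332 + c))**2 = (170 + 1/(-332 + 1/520))**2 = (170 + 1/(-172639/520))**2 = (170 - 520/172639)**2 = (29348110/172639)**2 = 861311560572100/29804224321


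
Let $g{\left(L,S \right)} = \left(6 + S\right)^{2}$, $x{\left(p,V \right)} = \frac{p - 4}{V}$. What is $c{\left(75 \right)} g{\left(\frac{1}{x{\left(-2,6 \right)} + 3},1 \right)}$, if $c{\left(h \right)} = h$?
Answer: $3675$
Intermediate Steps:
$x{\left(p,V \right)} = \frac{-4 + p}{V}$
$c{\left(75 \right)} g{\left(\frac{1}{x{\left(-2,6 \right)} + 3},1 \right)} = 75 \left(6 + 1\right)^{2} = 75 \cdot 7^{2} = 75 \cdot 49 = 3675$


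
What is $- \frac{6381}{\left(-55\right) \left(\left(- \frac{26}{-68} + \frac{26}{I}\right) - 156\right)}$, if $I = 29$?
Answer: $- \frac{6291666}{8390525} \approx -0.74985$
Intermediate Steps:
$- \frac{6381}{\left(-55\right) \left(\left(- \frac{26}{-68} + \frac{26}{I}\right) - 156\right)} = - \frac{6381}{\left(-55\right) \left(\left(- \frac{26}{-68} + \frac{26}{29}\right) - 156\right)} = - \frac{6381}{\left(-55\right) \left(\left(\left(-26\right) \left(- \frac{1}{68}\right) + 26 \cdot \frac{1}{29}\right) - 156\right)} = - \frac{6381}{\left(-55\right) \left(\left(\frac{13}{34} + \frac{26}{29}\right) - 156\right)} = - \frac{6381}{\left(-55\right) \left(\frac{1261}{986} - 156\right)} = - \frac{6381}{\left(-55\right) \left(- \frac{152555}{986}\right)} = - \frac{6381}{\frac{8390525}{986}} = \left(-6381\right) \frac{986}{8390525} = - \frac{6291666}{8390525}$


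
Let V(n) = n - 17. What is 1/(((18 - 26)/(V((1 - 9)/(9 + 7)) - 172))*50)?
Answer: 379/800 ≈ 0.47375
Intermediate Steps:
V(n) = -17 + n
1/(((18 - 26)/(V((1 - 9)/(9 + 7)) - 172))*50) = 1/(((18 - 26)/((-17 + (1 - 9)/(9 + 7)) - 172))*50) = 1/(-8/((-17 - 8/16) - 172)*50) = 1/(-8/((-17 - 8*1/16) - 172)*50) = 1/(-8/((-17 - ½) - 172)*50) = 1/(-8/(-35/2 - 172)*50) = 1/(-8/(-379/2)*50) = 1/(-8*(-2/379)*50) = 1/((16/379)*50) = 1/(800/379) = 379/800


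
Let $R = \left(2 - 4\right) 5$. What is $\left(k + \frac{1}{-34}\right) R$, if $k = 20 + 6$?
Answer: $- \frac{4415}{17} \approx -259.71$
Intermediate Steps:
$k = 26$
$R = -10$ ($R = \left(-2\right) 5 = -10$)
$\left(k + \frac{1}{-34}\right) R = \left(26 + \frac{1}{-34}\right) \left(-10\right) = \left(26 - \frac{1}{34}\right) \left(-10\right) = \frac{883}{34} \left(-10\right) = - \frac{4415}{17}$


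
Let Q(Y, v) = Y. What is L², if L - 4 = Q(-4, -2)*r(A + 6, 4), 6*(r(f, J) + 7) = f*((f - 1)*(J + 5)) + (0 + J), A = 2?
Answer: 846400/9 ≈ 94045.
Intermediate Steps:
r(f, J) = -7 + J/6 + f*(-1 + f)*(5 + J)/6 (r(f, J) = -7 + (f*((f - 1)*(J + 5)) + (0 + J))/6 = -7 + (f*((-1 + f)*(5 + J)) + J)/6 = -7 + (f*(-1 + f)*(5 + J) + J)/6 = -7 + (J + f*(-1 + f)*(5 + J))/6 = -7 + (J/6 + f*(-1 + f)*(5 + J)/6) = -7 + J/6 + f*(-1 + f)*(5 + J)/6)
L = -920/3 (L = 4 - 4*(-7 - 5*(2 + 6)/6 + (⅙)*4 + 5*(2 + 6)²/6 - ⅙*4*(2 + 6) + (⅙)*4*(2 + 6)²) = 4 - 4*(-7 - ⅚*8 + ⅔ + (⅚)*8² - ⅙*4*8 + (⅙)*4*8²) = 4 - 4*(-7 - 20/3 + ⅔ + (⅚)*64 - 16/3 + (⅙)*4*64) = 4 - 4*(-7 - 20/3 + ⅔ + 160/3 - 16/3 + 128/3) = 4 - 4*233/3 = 4 - 932/3 = -920/3 ≈ -306.67)
L² = (-920/3)² = 846400/9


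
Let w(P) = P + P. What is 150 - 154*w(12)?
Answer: -3546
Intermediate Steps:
w(P) = 2*P
150 - 154*w(12) = 150 - 308*12 = 150 - 154*24 = 150 - 3696 = -3546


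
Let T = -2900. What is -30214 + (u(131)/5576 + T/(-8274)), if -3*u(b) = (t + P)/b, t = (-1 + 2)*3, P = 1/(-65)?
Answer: -2967331927557523/98211635340 ≈ -30214.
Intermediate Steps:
P = -1/65 ≈ -0.015385
t = 3 (t = 1*3 = 3)
u(b) = -194/(195*b) (u(b) = -(3 - 1/65)/(3*b) = -194/(195*b))
-30214 + (u(131)/5576 + T/(-8274)) = -30214 + (-194/195/131/5576 - 2900/(-8274)) = -30214 + (-194/195*1/131*(1/5576) - 2900*(-1/8274)) = -30214 + (-194/25545*1/5576 + 1450/4137) = -30214 + (-97/71219460 + 1450/4137) = -30214 + 34422605237/98211635340 = -2967331927557523/98211635340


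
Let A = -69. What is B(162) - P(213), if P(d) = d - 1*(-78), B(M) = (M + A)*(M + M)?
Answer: 29841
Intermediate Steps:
B(M) = 2*M*(-69 + M) (B(M) = (M - 69)*(M + M) = (-69 + M)*(2*M) = 2*M*(-69 + M))
P(d) = 78 + d (P(d) = d + 78 = 78 + d)
B(162) - P(213) = 2*162*(-69 + 162) - (78 + 213) = 2*162*93 - 1*291 = 30132 - 291 = 29841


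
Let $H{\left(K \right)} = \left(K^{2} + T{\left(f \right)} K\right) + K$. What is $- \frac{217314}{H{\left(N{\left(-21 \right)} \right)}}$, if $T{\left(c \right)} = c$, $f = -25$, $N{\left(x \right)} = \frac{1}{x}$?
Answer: $- \frac{95835474}{505} \approx -1.8977 \cdot 10^{5}$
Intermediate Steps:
$H{\left(K \right)} = K^{2} - 24 K$ ($H{\left(K \right)} = \left(K^{2} - 25 K\right) + K = K^{2} - 24 K$)
$- \frac{217314}{H{\left(N{\left(-21 \right)} \right)}} = - \frac{217314}{\frac{1}{-21} \left(-24 + \frac{1}{-21}\right)} = - \frac{217314}{\left(- \frac{1}{21}\right) \left(-24 - \frac{1}{21}\right)} = - \frac{217314}{\left(- \frac{1}{21}\right) \left(- \frac{505}{21}\right)} = - \frac{217314}{\frac{505}{441}} = \left(-217314\right) \frac{441}{505} = - \frac{95835474}{505}$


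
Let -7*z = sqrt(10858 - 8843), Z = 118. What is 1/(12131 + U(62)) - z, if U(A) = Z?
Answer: 1/12249 + sqrt(2015)/7 ≈ 6.4128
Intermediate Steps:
U(A) = 118
z = -sqrt(2015)/7 (z = -sqrt(10858 - 8843)/7 = -sqrt(2015)/7 ≈ -6.4127)
1/(12131 + U(62)) - z = 1/(12131 + 118) - (-1)*sqrt(2015)/7 = 1/12249 + sqrt(2015)/7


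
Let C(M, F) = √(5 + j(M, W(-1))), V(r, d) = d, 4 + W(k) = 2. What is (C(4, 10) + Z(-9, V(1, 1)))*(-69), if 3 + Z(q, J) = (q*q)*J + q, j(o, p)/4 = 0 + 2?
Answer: -4761 - 69*√13 ≈ -5009.8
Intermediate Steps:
W(k) = -2 (W(k) = -4 + 2 = -2)
j(o, p) = 8 (j(o, p) = 4*(0 + 2) = 4*2 = 8)
Z(q, J) = -3 + q + J*q² (Z(q, J) = -3 + ((q*q)*J + q) = -3 + (q²*J + q) = -3 + (J*q² + q) = -3 + (q + J*q²) = -3 + q + J*q²)
C(M, F) = √13 (C(M, F) = √(5 + 8) = √13)
(C(4, 10) + Z(-9, V(1, 1)))*(-69) = (√13 + (-3 - 9 + 1*(-9)²))*(-69) = (√13 + (-3 - 9 + 1*81))*(-69) = (√13 + (-3 - 9 + 81))*(-69) = (√13 + 69)*(-69) = (69 + √13)*(-69) = -4761 - 69*√13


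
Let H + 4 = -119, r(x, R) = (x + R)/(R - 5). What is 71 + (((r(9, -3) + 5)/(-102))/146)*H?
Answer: 82969/1168 ≈ 71.035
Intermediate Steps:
r(x, R) = (R + x)/(-5 + R)
H = -123 (H = -4 - 119 = -123)
71 + (((r(9, -3) + 5)/(-102))/146)*H = 71 + ((((-3 + 9)/(-5 - 3) + 5)/(-102))/146)*(-123) = 71 + (((6/(-8) + 5)*(-1/102))*(1/146))*(-123) = 71 + (((-⅛*6 + 5)*(-1/102))*(1/146))*(-123) = 71 + (((-¾ + 5)*(-1/102))*(1/146))*(-123) = 71 + (((17/4)*(-1/102))*(1/146))*(-123) = 71 - 1/24*1/146*(-123) = 71 - 1/3504*(-123) = 71 + 41/1168 = 82969/1168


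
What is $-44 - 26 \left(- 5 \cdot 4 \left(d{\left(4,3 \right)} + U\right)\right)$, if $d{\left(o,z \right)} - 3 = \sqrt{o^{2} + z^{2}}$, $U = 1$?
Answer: $4636$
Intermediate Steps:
$d{\left(o,z \right)} = 3 + \sqrt{o^{2} + z^{2}}$
$-44 - 26 \left(- 5 \cdot 4 \left(d{\left(4,3 \right)} + U\right)\right) = -44 - 26 \left(- 5 \cdot 4 \left(\left(3 + \sqrt{4^{2} + 3^{2}}\right) + 1\right)\right) = -44 - 26 \left(- 5 \cdot 4 \left(\left(3 + \sqrt{16 + 9}\right) + 1\right)\right) = -44 - 26 \left(- 5 \cdot 4 \left(\left(3 + \sqrt{25}\right) + 1\right)\right) = -44 - 26 \left(- 5 \cdot 4 \left(\left(3 + 5\right) + 1\right)\right) = -44 - 26 \left(- 5 \cdot 4 \left(8 + 1\right)\right) = -44 - 26 \left(- 5 \cdot 4 \cdot 9\right) = -44 - 26 \left(\left(-5\right) 36\right) = -44 - -4680 = -44 + 4680 = 4636$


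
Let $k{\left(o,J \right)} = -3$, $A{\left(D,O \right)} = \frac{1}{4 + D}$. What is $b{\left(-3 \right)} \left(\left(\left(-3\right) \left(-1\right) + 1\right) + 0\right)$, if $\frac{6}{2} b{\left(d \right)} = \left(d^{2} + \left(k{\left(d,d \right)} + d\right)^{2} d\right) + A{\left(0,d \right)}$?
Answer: $- \frac{395}{3} \approx -131.67$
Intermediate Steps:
$b{\left(d \right)} = \frac{1}{12} + \frac{d^{2}}{3} + \frac{d \left(-3 + d\right)^{2}}{3}$ ($b{\left(d \right)} = \frac{\left(d^{2} + \left(-3 + d\right)^{2} d\right) + \frac{1}{4 + 0}}{3} = \frac{\left(d^{2} + d \left(-3 + d\right)^{2}\right) + \frac{1}{4}}{3} = \frac{\frac{1}{4} + d^{2} + d \left(-3 + d\right)^{2}}{3} = \frac{1}{12} + \frac{d^{2}}{3} + \frac{d \left(-3 + d\right)^{2}}{3}$)
$b{\left(-3 \right)} \left(\left(\left(-3\right) \left(-1\right) + 1\right) + 0\right) = \left(\frac{1}{12} + \frac{\left(-3\right)^{2}}{3} + \frac{1}{3} \left(-3\right) \left(-3 - 3\right)^{2}\right) \left(\left(\left(-3\right) \left(-1\right) + 1\right) + 0\right) = \left(\frac{1}{12} + \frac{1}{3} \cdot 9 + \frac{1}{3} \left(-3\right) \left(-6\right)^{2}\right) \left(\left(3 + 1\right) + 0\right) = \left(\frac{1}{12} + 3 + \frac{1}{3} \left(-3\right) 36\right) \left(4 + 0\right) = \left(\frac{1}{12} + 3 - 36\right) 4 = \left(- \frac{395}{12}\right) 4 = - \frac{395}{3}$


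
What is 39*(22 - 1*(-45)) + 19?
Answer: 2632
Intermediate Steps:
39*(22 - 1*(-45)) + 19 = 39*(22 + 45) + 19 = 39*67 + 19 = 2613 + 19 = 2632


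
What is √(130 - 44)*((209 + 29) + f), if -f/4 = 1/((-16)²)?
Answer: 15231*√86/64 ≈ 2207.0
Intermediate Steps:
f = -1/64 (f = -4/((-16)²) = -4/256 = -4*1/256 = -1/64 ≈ -0.015625)
√(130 - 44)*((209 + 29) + f) = √(130 - 44)*((209 + 29) - 1/64) = √86*(238 - 1/64) = √86*(15231/64) = 15231*√86/64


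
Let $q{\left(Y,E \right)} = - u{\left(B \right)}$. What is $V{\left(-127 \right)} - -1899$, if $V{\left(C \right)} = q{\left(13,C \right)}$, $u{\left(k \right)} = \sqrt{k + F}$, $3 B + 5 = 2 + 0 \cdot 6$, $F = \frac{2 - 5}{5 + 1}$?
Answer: $1899 - \frac{i \sqrt{6}}{2} \approx 1899.0 - 1.2247 i$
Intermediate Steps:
$F = - \frac{1}{2}$ ($F = - \frac{3}{6} = \left(-3\right) \frac{1}{6} = - \frac{1}{2} \approx -0.5$)
$B = -1$ ($B = - \frac{5}{3} + \frac{2 + 0 \cdot 6}{3} = - \frac{5}{3} + \frac{2 + 0}{3} = - \frac{5}{3} + \frac{1}{3} \cdot 2 = - \frac{5}{3} + \frac{2}{3} = -1$)
$u{\left(k \right)} = \sqrt{- \frac{1}{2} + k}$ ($u{\left(k \right)} = \sqrt{k - \frac{1}{2}} = \sqrt{- \frac{1}{2} + k}$)
$q{\left(Y,E \right)} = - \frac{i \sqrt{6}}{2}$ ($q{\left(Y,E \right)} = - \frac{\sqrt{-2 + 4 \left(-1\right)}}{2} = - \frac{\sqrt{-2 - 4}}{2} = - \frac{\sqrt{-6}}{2} = - \frac{i \sqrt{6}}{2}$)
$V{\left(C \right)} = - \frac{i \sqrt{6}}{2}$
$V{\left(-127 \right)} - -1899 = - \frac{i \sqrt{6}}{2} - -1899 = - \frac{i \sqrt{6}}{2} + 1899 = 1899 - \frac{i \sqrt{6}}{2}$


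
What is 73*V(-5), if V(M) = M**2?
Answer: 1825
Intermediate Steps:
73*V(-5) = 73*(-5)**2 = 73*25 = 1825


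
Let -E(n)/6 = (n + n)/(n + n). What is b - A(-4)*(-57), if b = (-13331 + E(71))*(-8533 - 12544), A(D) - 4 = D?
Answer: 281103949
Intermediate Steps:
A(D) = 4 + D
E(n) = -6 (E(n) = -6*(n + n)/(n + n) = -6*2*n/(2*n) = -6*2*n*1/(2*n) = -6*1 = -6)
b = 281103949 (b = (-13331 - 6)*(-8533 - 12544) = -13337*(-21077) = 281103949)
b - A(-4)*(-57) = 281103949 - (4 - 4)*(-57) = 281103949 - 0*(-57) = 281103949 - 1*0 = 281103949 + 0 = 281103949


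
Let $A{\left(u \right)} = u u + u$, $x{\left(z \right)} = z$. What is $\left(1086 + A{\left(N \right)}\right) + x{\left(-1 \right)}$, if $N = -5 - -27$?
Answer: $1591$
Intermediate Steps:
$N = 22$ ($N = -5 + 27 = 22$)
$A{\left(u \right)} = u + u^{2}$ ($A{\left(u \right)} = u^{2} + u = u + u^{2}$)
$\left(1086 + A{\left(N \right)}\right) + x{\left(-1 \right)} = \left(1086 + 22 \left(1 + 22\right)\right) - 1 = \left(1086 + 22 \cdot 23\right) - 1 = \left(1086 + 506\right) - 1 = 1592 - 1 = 1591$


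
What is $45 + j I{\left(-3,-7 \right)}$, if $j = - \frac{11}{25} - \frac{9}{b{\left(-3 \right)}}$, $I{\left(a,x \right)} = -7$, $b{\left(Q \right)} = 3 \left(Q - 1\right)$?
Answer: $\frac{4283}{100} \approx 42.83$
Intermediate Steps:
$b{\left(Q \right)} = -3 + 3 Q$ ($b{\left(Q \right)} = 3 \left(-1 + Q\right) = -3 + 3 Q$)
$j = \frac{31}{100}$ ($j = - \frac{11}{25} - \frac{9}{-3 + 3 \left(-3\right)} = \left(-11\right) \frac{1}{25} - \frac{9}{-3 - 9} = - \frac{11}{25} - \frac{9}{-12} = - \frac{11}{25} - - \frac{3}{4} = - \frac{11}{25} + \frac{3}{4} = \frac{31}{100} \approx 0.31$)
$45 + j I{\left(-3,-7 \right)} = 45 + \frac{31}{100} \left(-7\right) = 45 - \frac{217}{100} = \frac{4283}{100}$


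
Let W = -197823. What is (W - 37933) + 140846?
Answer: -94910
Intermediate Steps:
(W - 37933) + 140846 = (-197823 - 37933) + 140846 = -235756 + 140846 = -94910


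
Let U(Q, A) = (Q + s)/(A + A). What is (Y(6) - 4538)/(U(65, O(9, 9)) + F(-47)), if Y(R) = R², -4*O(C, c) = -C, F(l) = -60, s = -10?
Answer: 20259/215 ≈ 94.228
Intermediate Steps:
O(C, c) = C/4 (O(C, c) = -(-1)*C/4 = C/4)
U(Q, A) = (-10 + Q)/(2*A) (U(Q, A) = (Q - 10)/(A + A) = (-10 + Q)/((2*A)) = (-10 + Q)*(1/(2*A)) = (-10 + Q)/(2*A))
(Y(6) - 4538)/(U(65, O(9, 9)) + F(-47)) = (6² - 4538)/((-10 + 65)/(2*(((¼)*9))) - 60) = (36 - 4538)/((½)*55/(9/4) - 60) = -4502/((½)*(4/9)*55 - 60) = -4502/(110/9 - 60) = -4502/(-430/9) = -4502*(-9/430) = 20259/215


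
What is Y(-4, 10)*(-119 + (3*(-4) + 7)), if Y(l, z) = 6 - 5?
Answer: -124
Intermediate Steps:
Y(l, z) = 1
Y(-4, 10)*(-119 + (3*(-4) + 7)) = 1*(-119 + (3*(-4) + 7)) = 1*(-119 + (-12 + 7)) = 1*(-119 - 5) = 1*(-124) = -124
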